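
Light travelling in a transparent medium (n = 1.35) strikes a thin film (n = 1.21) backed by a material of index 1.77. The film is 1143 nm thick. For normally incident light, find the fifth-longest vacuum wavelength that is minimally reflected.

Top surface (1.35 → 1.21): reflection off a lower-index medium gives no phase shift.
At the lower boundary (n = 1.21 to n = 1.77) the reflected ray undergoes a half-wave phase shift.
Exactly one π shift → a net half-wave offset.
With one net inversion, destructive interference in reflection requires 2 n t = m λ.
λ = 2 n t / m. The fifth-longest wavelength is m = 5: λ = 2 × 1.21 × 1143 / 5.00 = 553 nm.

553 nm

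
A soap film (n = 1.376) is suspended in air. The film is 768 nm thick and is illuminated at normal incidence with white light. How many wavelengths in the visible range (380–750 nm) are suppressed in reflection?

At the upper boundary (n = 1.0 to n = 1.376) the reflected ray undergoes a half-wave phase shift.
At the lower boundary (n = 1.376 to n = 1.0) the reflected ray undergoes no phase shift.
Net: one phase inversion between the two reflected rays.
For weak reflection here: 2 n t = m λ.
λ = 2 n t / m = 2114 / m nm.
m=2: 1057 nm (IR); m=3: 705 nm (visible); m=4: 528 nm (visible); m=5: 423 nm (visible); m=6: 352 nm (UV).

3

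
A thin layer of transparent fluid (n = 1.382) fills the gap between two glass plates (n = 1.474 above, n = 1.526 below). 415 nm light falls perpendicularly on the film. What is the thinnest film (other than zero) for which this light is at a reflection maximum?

Top surface (1.474 → 1.382): reflection off a lower-index medium gives no phase shift.
Bottom surface (1.382 → 1.526): reflection off a higher-index medium gives a half-wave phase shift.
The two reflections differ by half a wavelength.
For maximum reflection here: 2 n t = (m + ½) λ.
Minimum at m = 0: t = λ / (4 n) = 415 / (4 × 1.382) = 75.1 nm.

75.1 nm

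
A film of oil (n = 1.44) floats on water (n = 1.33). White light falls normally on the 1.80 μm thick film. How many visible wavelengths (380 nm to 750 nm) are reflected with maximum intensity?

Top surface (1.0 → 1.44): reflection off a higher-index medium gives a half-wave phase shift.
Bottom surface (1.44 → 1.33): reflection off a lower-index medium gives no phase shift.
The two reflections differ by half a wavelength.
So the condition for constructive reflection is 2 n t = (m + ½) λ.
λ = 2 n t / (m + ½) = 5184 / (m + ½) nm.
m=6: 798 nm (IR); m=7: 691 nm (visible); m=8: 610 nm (visible); m=9: 546 nm (visible); m=10: 494 nm (visible); m=11: 451 nm (visible); m=12: 415 nm (visible); m=13: 384 nm (visible); m=14: 358 nm (UV).

7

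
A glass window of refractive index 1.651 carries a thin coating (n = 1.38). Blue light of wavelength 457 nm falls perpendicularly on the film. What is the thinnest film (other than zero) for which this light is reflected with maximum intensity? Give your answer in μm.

0.166 μm

Top surface (1.0 → 1.38): reflection off a higher-index medium gives a half-wave phase shift.
Ray reflecting at the bottom interface goes from n = 1.38 toward n = 1.651: a half-wave phase shift.
Zero or two π shifts → no net half-wave offset.
For strong reflection here: 2 n t = m λ.
Minimum nonzero at m = 1: t = λ / (2 n) = 457 / (2 × 1.38) = 166 nm.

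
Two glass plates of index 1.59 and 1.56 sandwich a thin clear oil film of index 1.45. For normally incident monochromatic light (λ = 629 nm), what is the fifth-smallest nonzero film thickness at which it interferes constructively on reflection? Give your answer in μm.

0.976 μm

Ray reflecting at the top interface goes from n = 1.59 toward n = 1.45: no phase shift.
Bottom surface (1.45 → 1.56): reflection off a higher-index medium gives a half-wave phase shift.
Exactly one π shift → a net half-wave offset.
For maximum reflection here: 2 n t = (m + ½) λ.
The fifth-smallest nonzero thickness corresponds to m = 4: t = (m + ½) λ / (2 n) = 4.50 × 629 / (2 × 1.45) = 976 nm.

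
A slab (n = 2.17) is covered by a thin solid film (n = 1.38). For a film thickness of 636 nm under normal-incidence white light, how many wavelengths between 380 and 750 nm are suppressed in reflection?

At the upper boundary (n = 1.0 to n = 1.38) the reflected ray undergoes a half-wave phase shift.
Ray reflecting at the bottom interface goes from n = 1.38 toward n = 2.17: a half-wave phase shift.
Net: no relative phase inversion (both shifts match).
For dark reflection here: 2 n t = (m + ½) λ.
λ = 2 n t / (m + ½) = 1755 / (m + ½) nm.
m=1: 1170 nm (IR); m=2: 702 nm (visible); m=3: 502 nm (visible); m=4: 390 nm (visible); m=5: 319 nm (UV).

3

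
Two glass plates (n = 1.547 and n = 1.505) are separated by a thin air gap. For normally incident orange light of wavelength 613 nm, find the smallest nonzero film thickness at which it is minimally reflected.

At the upper boundary (n = 1.547 to n = 1.0) the reflected ray undergoes no phase shift.
At the lower boundary (n = 1.0 to n = 1.505) the reflected ray undergoes a half-wave phase shift.
Exactly one π shift → a net half-wave offset.
So the condition for destructive reflection is 2 n t = m λ.
Minimum nonzero at m = 1: t = λ / (2 n) = 613 / (2 × 1.0) = 307 nm.

307 nm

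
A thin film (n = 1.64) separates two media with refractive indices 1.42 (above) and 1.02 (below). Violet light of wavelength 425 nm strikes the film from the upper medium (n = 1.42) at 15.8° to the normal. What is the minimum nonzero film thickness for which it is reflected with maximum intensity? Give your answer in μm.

0.0667 μm

Ray reflecting at the top interface goes from n = 1.42 toward n = 1.64: a half-wave phase shift.
Ray reflecting at the bottom interface goes from n = 1.64 toward n = 1.02: no phase shift.
Net: one phase inversion between the two reflected rays.
For bright reflection here: 2 n t cos θ_r = (m + ½) λ.
Snell's law: 1.42 sin 15.8° = 1.64 sin θ_r → sin θ_r = 0.236, cos θ_r = 0.972.
Minimum at m = 0: t = λ / (4 n cos θ_r) = 425 / (4 × 1.64 × 0.972) = 66.7 nm.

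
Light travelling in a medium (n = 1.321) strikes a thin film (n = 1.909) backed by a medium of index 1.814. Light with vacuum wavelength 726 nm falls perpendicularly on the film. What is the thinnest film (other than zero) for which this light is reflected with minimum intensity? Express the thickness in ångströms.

At the upper boundary (n = 1.321 to n = 1.909) the reflected ray undergoes a half-wave phase shift.
At the lower boundary (n = 1.909 to n = 1.814) the reflected ray undergoes no phase shift.
The two reflections differ by half a wavelength.
With one net inversion, destructive interference in reflection requires 2 n t = m λ.
Minimum nonzero at m = 1: t = λ / (2 n) = 726 / (2 × 1.909) = 190 nm.

1902 Å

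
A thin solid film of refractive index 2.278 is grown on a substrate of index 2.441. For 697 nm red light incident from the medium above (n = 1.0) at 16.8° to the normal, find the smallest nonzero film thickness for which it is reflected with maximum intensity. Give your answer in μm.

At the upper boundary (n = 1.0 to n = 2.278) the reflected ray undergoes a half-wave phase shift.
Ray reflecting at the bottom interface goes from n = 2.278 toward n = 2.441: a half-wave phase shift.
The two reflections carry the same phase change, so no net offset.
For strong reflection here: 2 n t cos θ_r = m λ.
Snell's law: 1.0 sin 16.8° = 2.278 sin θ_r → sin θ_r = 0.127, cos θ_r = 0.992.
Minimum nonzero at m = 1: t = λ / (2 n cos θ_r) = 697 / (2 × 2.278 × 0.992) = 154 nm.

0.154 μm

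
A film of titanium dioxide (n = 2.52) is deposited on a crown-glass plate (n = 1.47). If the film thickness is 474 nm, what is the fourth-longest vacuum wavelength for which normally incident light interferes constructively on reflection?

683 nm

Top surface (1.0 → 2.52): reflection off a higher-index medium gives a half-wave phase shift.
At the lower boundary (n = 2.52 to n = 1.47) the reflected ray undergoes no phase shift.
Exactly one π shift → a net half-wave offset.
With one net inversion, constructive interference in reflection requires 2 n t = (m + ½) λ.
λ = 2 n t / (m + ½). The fourth-longest wavelength is m = 3: λ = 2 × 2.52 × 474 / 3.50 = 683 nm.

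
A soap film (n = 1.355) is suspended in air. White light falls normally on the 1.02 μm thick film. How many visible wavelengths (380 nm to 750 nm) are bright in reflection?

3

At the upper boundary (n = 1.0 to n = 1.355) the reflected ray undergoes a half-wave phase shift.
Bottom surface (1.355 → 1.0): reflection off a lower-index medium gives no phase shift.
The two reflections differ by half a wavelength.
With one net inversion, constructive interference in reflection requires 2 n t = (m + ½) λ.
λ = 2 n t / (m + ½) = 2764 / (m + ½) nm.
m=3: 790 nm (IR); m=4: 614 nm (visible); m=5: 503 nm (visible); m=6: 425 nm (visible); m=7: 369 nm (UV).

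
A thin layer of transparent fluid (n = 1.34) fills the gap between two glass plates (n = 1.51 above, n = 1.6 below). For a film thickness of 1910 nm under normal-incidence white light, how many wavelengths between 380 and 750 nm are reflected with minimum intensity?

At the upper boundary (n = 1.51 to n = 1.34) the reflected ray undergoes no phase shift.
Ray reflecting at the bottom interface goes from n = 1.34 toward n = 1.6: a half-wave phase shift.
The two reflections differ by half a wavelength.
So the condition for destructive reflection is 2 n t = m λ.
λ = 2 n t / m = 5119 / m nm.
m=6: 853 nm (IR); m=7: 731 nm (visible); m=8: 640 nm (visible); m=9: 569 nm (visible); m=10: 512 nm (visible); m=11: 465 nm (visible); m=12: 427 nm (visible); m=13: 394 nm (visible); m=14: 366 nm (UV).

7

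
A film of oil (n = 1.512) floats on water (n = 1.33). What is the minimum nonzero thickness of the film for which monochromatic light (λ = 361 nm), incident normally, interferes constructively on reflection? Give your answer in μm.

0.0597 μm

Ray reflecting at the top interface goes from n = 1.0 toward n = 1.512: a half-wave phase shift.
At the lower boundary (n = 1.512 to n = 1.33) the reflected ray undergoes no phase shift.
Net: one phase inversion between the two reflected rays.
For bright reflection here: 2 n t = (m + ½) λ.
Minimum at m = 0: t = λ / (4 n) = 361 / (4 × 1.512) = 59.7 nm.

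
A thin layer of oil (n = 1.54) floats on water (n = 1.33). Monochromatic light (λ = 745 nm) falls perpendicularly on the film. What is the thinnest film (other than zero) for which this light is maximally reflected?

Top surface (1.0 → 1.54): reflection off a higher-index medium gives a half-wave phase shift.
Ray reflecting at the bottom interface goes from n = 1.54 toward n = 1.33: no phase shift.
Exactly one π shift → a net half-wave offset.
With one net inversion, constructive interference in reflection requires 2 n t = (m + ½) λ.
Minimum at m = 0: t = λ / (4 n) = 745 / (4 × 1.54) = 121 nm.

121 nm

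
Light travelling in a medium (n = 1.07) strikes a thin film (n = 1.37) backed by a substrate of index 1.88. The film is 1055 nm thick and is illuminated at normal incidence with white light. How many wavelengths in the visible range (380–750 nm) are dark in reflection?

At the upper boundary (n = 1.07 to n = 1.37) the reflected ray undergoes a half-wave phase shift.
Bottom surface (1.37 → 1.88): reflection off a higher-index medium gives a half-wave phase shift.
The two reflections carry the same phase change, so no net offset.
With no net inversion, destructive interference in reflection requires 2 n t = (m + ½) λ.
λ = 2 n t / (m + ½) = 2891 / (m + ½) nm.
m=3: 826 nm (IR); m=4: 642 nm (visible); m=5: 526 nm (visible); m=6: 445 nm (visible); m=7: 385 nm (visible); m=8: 340 nm (UV).

4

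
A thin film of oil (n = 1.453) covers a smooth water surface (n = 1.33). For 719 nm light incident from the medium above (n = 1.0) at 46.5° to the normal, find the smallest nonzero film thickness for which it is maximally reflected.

143 nm

Top surface (1.0 → 1.453): reflection off a higher-index medium gives a half-wave phase shift.
Ray reflecting at the bottom interface goes from n = 1.453 toward n = 1.33: no phase shift.
The two reflections differ by half a wavelength.
For maximum reflection here: 2 n t cos θ_r = (m + ½) λ.
Snell's law: 1.0 sin 46.5° = 1.453 sin θ_r → sin θ_r = 0.499, cos θ_r = 0.866.
Minimum at m = 0: t = λ / (4 n cos θ_r) = 719 / (4 × 1.453 × 0.866) = 143 nm.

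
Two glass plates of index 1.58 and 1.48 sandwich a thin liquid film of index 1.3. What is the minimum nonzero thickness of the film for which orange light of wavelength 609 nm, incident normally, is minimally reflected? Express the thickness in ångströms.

2342 Å

At the upper boundary (n = 1.58 to n = 1.3) the reflected ray undergoes no phase shift.
Bottom surface (1.3 → 1.48): reflection off a higher-index medium gives a half-wave phase shift.
Exactly one π shift → a net half-wave offset.
For dark reflection here: 2 n t = m λ.
Minimum nonzero at m = 1: t = λ / (2 n) = 609 / (2 × 1.3) = 234 nm.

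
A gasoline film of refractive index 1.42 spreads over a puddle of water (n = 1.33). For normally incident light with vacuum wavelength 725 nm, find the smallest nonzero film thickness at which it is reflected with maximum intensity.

128 nm

Top surface (1.0 → 1.42): reflection off a higher-index medium gives a half-wave phase shift.
Ray reflecting at the bottom interface goes from n = 1.42 toward n = 1.33: no phase shift.
The two reflections differ by half a wavelength.
With one net inversion, constructive interference in reflection requires 2 n t = (m + ½) λ.
Minimum at m = 0: t = λ / (4 n) = 725 / (4 × 1.42) = 128 nm.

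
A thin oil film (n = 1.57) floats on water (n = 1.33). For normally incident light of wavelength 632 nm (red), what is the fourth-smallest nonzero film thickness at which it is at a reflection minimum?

At the upper boundary (n = 1.0 to n = 1.57) the reflected ray undergoes a half-wave phase shift.
Ray reflecting at the bottom interface goes from n = 1.57 toward n = 1.33: no phase shift.
Net: one phase inversion between the two reflected rays.
So the condition for destructive reflection is 2 n t = m λ.
The fourth-smallest nonzero thickness corresponds to m = 4: t = m λ / (2 n) = 4.00 × 632 / (2 × 1.57) = 805 nm.

805 nm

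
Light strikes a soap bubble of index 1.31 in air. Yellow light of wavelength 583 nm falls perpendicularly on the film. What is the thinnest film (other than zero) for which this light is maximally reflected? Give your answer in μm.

0.111 μm

Top surface (1.0 → 1.31): reflection off a higher-index medium gives a half-wave phase shift.
At the lower boundary (n = 1.31 to n = 1.0) the reflected ray undergoes no phase shift.
Net: one phase inversion between the two reflected rays.
With one net inversion, constructive interference in reflection requires 2 n t = (m + ½) λ.
Minimum at m = 0: t = λ / (4 n) = 583 / (4 × 1.31) = 111 nm.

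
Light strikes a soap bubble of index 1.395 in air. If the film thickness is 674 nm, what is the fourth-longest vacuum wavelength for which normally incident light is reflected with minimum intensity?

470 nm

Ray reflecting at the top interface goes from n = 1.0 toward n = 1.395: a half-wave phase shift.
Ray reflecting at the bottom interface goes from n = 1.395 toward n = 1.0: no phase shift.
Net: one phase inversion between the two reflected rays.
So the condition for destructive reflection is 2 n t = m λ.
λ = 2 n t / m. The fourth-longest wavelength is m = 4: λ = 2 × 1.395 × 674 / 4.00 = 470 nm.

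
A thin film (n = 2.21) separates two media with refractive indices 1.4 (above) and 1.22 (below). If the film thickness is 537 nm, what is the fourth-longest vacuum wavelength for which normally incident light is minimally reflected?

At the upper boundary (n = 1.4 to n = 2.21) the reflected ray undergoes a half-wave phase shift.
At the lower boundary (n = 2.21 to n = 1.22) the reflected ray undergoes no phase shift.
Net: one phase inversion between the two reflected rays.
With one net inversion, destructive interference in reflection requires 2 n t = m λ.
λ = 2 n t / m. The fourth-longest wavelength is m = 4: λ = 2 × 2.21 × 537 / 4.00 = 593 nm.

593 nm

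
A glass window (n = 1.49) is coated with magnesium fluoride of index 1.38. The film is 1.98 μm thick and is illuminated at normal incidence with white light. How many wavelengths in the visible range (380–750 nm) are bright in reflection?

Top surface (1.0 → 1.38): reflection off a higher-index medium gives a half-wave phase shift.
Ray reflecting at the bottom interface goes from n = 1.38 toward n = 1.49: a half-wave phase shift.
The two reflections carry the same phase change, so no net offset.
For maximum reflection here: 2 n t = m λ.
λ = 2 n t / m = 5465 / m nm.
m=7: 781 nm (IR); m=8: 683 nm (visible); m=9: 607 nm (visible); m=10: 546 nm (visible); m=11: 497 nm (visible); m=12: 455 nm (visible); m=13: 420 nm (visible); m=14: 390 nm (visible); m=15: 364 nm (UV).

7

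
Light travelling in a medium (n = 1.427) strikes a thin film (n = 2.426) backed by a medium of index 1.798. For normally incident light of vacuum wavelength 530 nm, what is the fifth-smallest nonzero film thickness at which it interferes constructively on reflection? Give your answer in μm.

0.492 μm

Top surface (1.427 → 2.426): reflection off a higher-index medium gives a half-wave phase shift.
Bottom surface (2.426 → 1.798): reflection off a lower-index medium gives no phase shift.
The two reflections differ by half a wavelength.
With one net inversion, constructive interference in reflection requires 2 n t = (m + ½) λ.
The fifth-smallest nonzero thickness corresponds to m = 4: t = (m + ½) λ / (2 n) = 4.50 × 530 / (2 × 2.426) = 492 nm.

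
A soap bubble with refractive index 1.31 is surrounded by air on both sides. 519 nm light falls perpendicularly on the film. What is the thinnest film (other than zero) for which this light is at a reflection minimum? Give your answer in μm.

0.198 μm

At the upper boundary (n = 1.0 to n = 1.31) the reflected ray undergoes a half-wave phase shift.
At the lower boundary (n = 1.31 to n = 1.0) the reflected ray undergoes no phase shift.
The two reflections differ by half a wavelength.
For weak reflection here: 2 n t = m λ.
Minimum nonzero at m = 1: t = λ / (2 n) = 519 / (2 × 1.31) = 198 nm.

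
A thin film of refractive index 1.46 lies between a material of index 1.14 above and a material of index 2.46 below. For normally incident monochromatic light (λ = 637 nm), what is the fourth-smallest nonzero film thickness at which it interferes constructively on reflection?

At the upper boundary (n = 1.14 to n = 1.46) the reflected ray undergoes a half-wave phase shift.
Bottom surface (1.46 → 2.46): reflection off a higher-index medium gives a half-wave phase shift.
The two reflections carry the same phase change, so no net offset.
So the condition for constructive reflection is 2 n t = m λ.
The fourth-smallest nonzero thickness corresponds to m = 4: t = m λ / (2 n) = 4.00 × 637 / (2 × 1.46) = 873 nm.

873 nm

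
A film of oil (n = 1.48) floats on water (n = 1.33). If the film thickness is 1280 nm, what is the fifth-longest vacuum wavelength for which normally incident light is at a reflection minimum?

Top surface (1.0 → 1.48): reflection off a higher-index medium gives a half-wave phase shift.
At the lower boundary (n = 1.48 to n = 1.33) the reflected ray undergoes no phase shift.
The two reflections differ by half a wavelength.
For weak reflection here: 2 n t = m λ.
λ = 2 n t / m. The fifth-longest wavelength is m = 5: λ = 2 × 1.48 × 1280 / 5.00 = 758 nm.

758 nm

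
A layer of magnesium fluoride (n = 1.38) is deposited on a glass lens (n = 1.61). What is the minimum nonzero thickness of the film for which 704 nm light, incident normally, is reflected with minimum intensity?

128 nm

Top surface (1.0 → 1.38): reflection off a higher-index medium gives a half-wave phase shift.
Bottom surface (1.38 → 1.61): reflection off a higher-index medium gives a half-wave phase shift.
Net: no relative phase inversion (both shifts match).
For minimum reflection here: 2 n t = (m + ½) λ.
Minimum at m = 0: t = λ / (4 n) = 704 / (4 × 1.38) = 128 nm.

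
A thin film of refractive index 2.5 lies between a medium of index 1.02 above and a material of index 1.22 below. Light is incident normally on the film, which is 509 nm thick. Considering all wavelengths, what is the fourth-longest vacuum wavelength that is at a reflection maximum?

At the upper boundary (n = 1.02 to n = 2.5) the reflected ray undergoes a half-wave phase shift.
At the lower boundary (n = 2.5 to n = 1.22) the reflected ray undergoes no phase shift.
The two reflections differ by half a wavelength.
With one net inversion, constructive interference in reflection requires 2 n t = (m + ½) λ.
λ = 2 n t / (m + ½). The fourth-longest wavelength is m = 3: λ = 2 × 2.5 × 509 / 3.50 = 727 nm.

727 nm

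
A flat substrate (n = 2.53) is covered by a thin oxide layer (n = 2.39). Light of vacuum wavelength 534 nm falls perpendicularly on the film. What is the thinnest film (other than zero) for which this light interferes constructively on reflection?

Top surface (1.0 → 2.39): reflection off a higher-index medium gives a half-wave phase shift.
At the lower boundary (n = 2.39 to n = 2.53) the reflected ray undergoes a half-wave phase shift.
The two reflections carry the same phase change, so no net offset.
So the condition for constructive reflection is 2 n t = m λ.
Minimum nonzero at m = 1: t = λ / (2 n) = 534 / (2 × 2.39) = 112 nm.

112 nm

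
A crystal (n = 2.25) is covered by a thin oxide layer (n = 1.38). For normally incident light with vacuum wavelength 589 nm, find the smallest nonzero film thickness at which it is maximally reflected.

213 nm

At the upper boundary (n = 1.0 to n = 1.38) the reflected ray undergoes a half-wave phase shift.
Bottom surface (1.38 → 2.25): reflection off a higher-index medium gives a half-wave phase shift.
Zero or two π shifts → no net half-wave offset.
With no net inversion, constructive interference in reflection requires 2 n t = m λ.
Minimum nonzero at m = 1: t = λ / (2 n) = 589 / (2 × 1.38) = 213 nm.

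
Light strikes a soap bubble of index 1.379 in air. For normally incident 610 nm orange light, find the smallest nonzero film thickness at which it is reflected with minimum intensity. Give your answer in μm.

0.221 μm

Top surface (1.0 → 1.379): reflection off a higher-index medium gives a half-wave phase shift.
At the lower boundary (n = 1.379 to n = 1.0) the reflected ray undergoes no phase shift.
Net: one phase inversion between the two reflected rays.
For minimum reflection here: 2 n t = m λ.
Minimum nonzero at m = 1: t = λ / (2 n) = 610 / (2 × 1.379) = 221 nm.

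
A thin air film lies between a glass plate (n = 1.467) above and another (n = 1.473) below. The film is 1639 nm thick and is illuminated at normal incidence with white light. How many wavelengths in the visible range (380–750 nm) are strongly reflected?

5

Ray reflecting at the top interface goes from n = 1.467 toward n = 1.0: no phase shift.
At the lower boundary (n = 1.0 to n = 1.473) the reflected ray undergoes a half-wave phase shift.
The two reflections differ by half a wavelength.
For strong reflection here: 2 n t = (m + ½) λ.
λ = 2 n t / (m + ½) = 3278 / (m + ½) nm.
m=3: 937 nm (IR); m=4: 728 nm (visible); m=5: 596 nm (visible); m=6: 504 nm (visible); m=7: 437 nm (visible); m=8: 386 nm (visible); m=9: 345 nm (UV).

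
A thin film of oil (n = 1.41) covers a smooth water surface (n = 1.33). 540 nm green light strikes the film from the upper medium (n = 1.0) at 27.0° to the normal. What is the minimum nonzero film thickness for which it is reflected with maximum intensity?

Ray reflecting at the top interface goes from n = 1.0 toward n = 1.41: a half-wave phase shift.
Ray reflecting at the bottom interface goes from n = 1.41 toward n = 1.33: no phase shift.
Exactly one π shift → a net half-wave offset.
For maximum reflection here: 2 n t cos θ_r = (m + ½) λ.
Snell's law: 1.0 sin 27.0° = 1.41 sin θ_r → sin θ_r = 0.322, cos θ_r = 0.947.
Minimum at m = 0: t = λ / (4 n cos θ_r) = 540 / (4 × 1.41 × 0.947) = 101 nm.

101 nm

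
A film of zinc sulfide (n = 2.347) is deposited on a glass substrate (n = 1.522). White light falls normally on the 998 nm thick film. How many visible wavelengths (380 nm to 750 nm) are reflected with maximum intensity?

6

Top surface (1.0 → 2.347): reflection off a higher-index medium gives a half-wave phase shift.
Ray reflecting at the bottom interface goes from n = 2.347 toward n = 1.522: no phase shift.
The two reflections differ by half a wavelength.
So the condition for constructive reflection is 2 n t = (m + ½) λ.
λ = 2 n t / (m + ½) = 4685 / (m + ½) nm.
m=5: 852 nm (IR); m=6: 721 nm (visible); m=7: 625 nm (visible); m=8: 551 nm (visible); m=9: 493 nm (visible); m=10: 446 nm (visible); m=11: 407 nm (visible); m=12: 375 nm (UV).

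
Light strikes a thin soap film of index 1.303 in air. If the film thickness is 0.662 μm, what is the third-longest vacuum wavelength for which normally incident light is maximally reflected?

690 nm

Top surface (1.0 → 1.303): reflection off a higher-index medium gives a half-wave phase shift.
Bottom surface (1.303 → 1.0): reflection off a lower-index medium gives no phase shift.
Exactly one π shift → a net half-wave offset.
With one net inversion, constructive interference in reflection requires 2 n t = (m + ½) λ.
λ = 2 n t / (m + ½). The third-longest wavelength is m = 2: λ = 2 × 1.303 × 662 / 2.50 = 690 nm.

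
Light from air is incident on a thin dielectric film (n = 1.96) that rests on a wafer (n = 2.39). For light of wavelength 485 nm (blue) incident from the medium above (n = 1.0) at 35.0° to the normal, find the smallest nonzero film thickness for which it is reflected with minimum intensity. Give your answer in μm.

Ray reflecting at the top interface goes from n = 1.0 toward n = 1.96: a half-wave phase shift.
At the lower boundary (n = 1.96 to n = 2.39) the reflected ray undergoes a half-wave phase shift.
Net: no relative phase inversion (both shifts match).
For minimum reflection here: 2 n t cos θ_r = (m + ½) λ.
Snell's law: 1.0 sin 35.0° = 1.96 sin θ_r → sin θ_r = 0.293, cos θ_r = 0.956.
Minimum at m = 0: t = λ / (4 n cos θ_r) = 485 / (4 × 1.96 × 0.956) = 64.7 nm.

0.0647 μm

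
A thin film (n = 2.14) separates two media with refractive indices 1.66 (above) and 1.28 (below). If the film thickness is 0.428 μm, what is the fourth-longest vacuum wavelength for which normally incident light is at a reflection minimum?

458 nm

Top surface (1.66 → 2.14): reflection off a higher-index medium gives a half-wave phase shift.
At the lower boundary (n = 2.14 to n = 1.28) the reflected ray undergoes no phase shift.
The two reflections differ by half a wavelength.
With one net inversion, destructive interference in reflection requires 2 n t = m λ.
λ = 2 n t / m. The fourth-longest wavelength is m = 4: λ = 2 × 2.14 × 428 / 4.00 = 458 nm.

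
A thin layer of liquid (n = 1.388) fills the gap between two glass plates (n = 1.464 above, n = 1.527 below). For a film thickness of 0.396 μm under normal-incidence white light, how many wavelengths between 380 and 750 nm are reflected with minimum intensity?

At the upper boundary (n = 1.464 to n = 1.388) the reflected ray undergoes no phase shift.
Ray reflecting at the bottom interface goes from n = 1.388 toward n = 1.527: a half-wave phase shift.
Exactly one π shift → a net half-wave offset.
For minimum reflection here: 2 n t = m λ.
λ = 2 n t / m = 1099 / m nm.
m=1: 1099 nm (IR); m=2: 550 nm (visible); m=3: 366 nm (UV).

1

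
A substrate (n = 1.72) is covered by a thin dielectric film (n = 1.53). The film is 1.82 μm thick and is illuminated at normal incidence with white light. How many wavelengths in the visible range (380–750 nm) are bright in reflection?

7

Ray reflecting at the top interface goes from n = 1.0 toward n = 1.53: a half-wave phase shift.
Bottom surface (1.53 → 1.72): reflection off a higher-index medium gives a half-wave phase shift.
The two reflections carry the same phase change, so no net offset.
For maximum reflection here: 2 n t = m λ.
λ = 2 n t / m = 5569 / m nm.
m=7: 796 nm (IR); m=8: 696 nm (visible); m=9: 619 nm (visible); m=10: 557 nm (visible); m=11: 506 nm (visible); m=12: 464 nm (visible); m=13: 428 nm (visible); m=14: 398 nm (visible); m=15: 371 nm (UV).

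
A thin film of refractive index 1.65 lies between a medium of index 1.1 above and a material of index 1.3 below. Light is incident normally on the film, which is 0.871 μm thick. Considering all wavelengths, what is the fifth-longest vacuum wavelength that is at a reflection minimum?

575 nm

At the upper boundary (n = 1.1 to n = 1.65) the reflected ray undergoes a half-wave phase shift.
Ray reflecting at the bottom interface goes from n = 1.65 toward n = 1.3: no phase shift.
Net: one phase inversion between the two reflected rays.
So the condition for destructive reflection is 2 n t = m λ.
λ = 2 n t / m. The fifth-longest wavelength is m = 5: λ = 2 × 1.65 × 871 / 5.00 = 575 nm.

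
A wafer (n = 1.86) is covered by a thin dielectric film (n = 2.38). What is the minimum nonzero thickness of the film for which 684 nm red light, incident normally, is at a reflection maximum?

Ray reflecting at the top interface goes from n = 1.0 toward n = 2.38: a half-wave phase shift.
Bottom surface (2.38 → 1.86): reflection off a lower-index medium gives no phase shift.
Net: one phase inversion between the two reflected rays.
So the condition for constructive reflection is 2 n t = (m + ½) λ.
Minimum at m = 0: t = λ / (4 n) = 684 / (4 × 2.38) = 71.8 nm.

71.8 nm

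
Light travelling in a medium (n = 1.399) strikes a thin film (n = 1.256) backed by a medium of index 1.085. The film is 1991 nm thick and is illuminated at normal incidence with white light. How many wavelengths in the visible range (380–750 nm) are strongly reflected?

Top surface (1.399 → 1.256): reflection off a lower-index medium gives no phase shift.
Ray reflecting at the bottom interface goes from n = 1.256 toward n = 1.085: no phase shift.
Net: no relative phase inversion (both shifts match).
With no net inversion, constructive interference in reflection requires 2 n t = m λ.
λ = 2 n t / m = 5001 / m nm.
m=6: 834 nm (IR); m=7: 714 nm (visible); m=8: 625 nm (visible); m=9: 556 nm (visible); m=10: 500 nm (visible); m=11: 455 nm (visible); m=12: 417 nm (visible); m=13: 385 nm (visible); m=14: 357 nm (UV).

7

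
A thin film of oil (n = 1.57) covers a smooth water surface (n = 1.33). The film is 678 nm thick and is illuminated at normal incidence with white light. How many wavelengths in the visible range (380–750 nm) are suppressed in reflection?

Ray reflecting at the top interface goes from n = 1.0 toward n = 1.57: a half-wave phase shift.
Bottom surface (1.57 → 1.33): reflection off a lower-index medium gives no phase shift.
Net: one phase inversion between the two reflected rays.
For dark reflection here: 2 n t = m λ.
λ = 2 n t / m = 2129 / m nm.
m=2: 1064 nm (IR); m=3: 710 nm (visible); m=4: 532 nm (visible); m=5: 426 nm (visible); m=6: 355 nm (UV).

3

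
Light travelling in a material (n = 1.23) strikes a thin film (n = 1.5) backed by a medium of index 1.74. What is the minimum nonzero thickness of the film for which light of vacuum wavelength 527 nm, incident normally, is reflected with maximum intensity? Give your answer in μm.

0.176 μm

At the upper boundary (n = 1.23 to n = 1.5) the reflected ray undergoes a half-wave phase shift.
Bottom surface (1.5 → 1.74): reflection off a higher-index medium gives a half-wave phase shift.
The two reflections carry the same phase change, so no net offset.
So the condition for constructive reflection is 2 n t = m λ.
Minimum nonzero at m = 1: t = λ / (2 n) = 527 / (2 × 1.5) = 176 nm.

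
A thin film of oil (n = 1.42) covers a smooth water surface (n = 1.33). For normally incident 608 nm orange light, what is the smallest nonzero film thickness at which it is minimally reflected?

214 nm

At the upper boundary (n = 1.0 to n = 1.42) the reflected ray undergoes a half-wave phase shift.
At the lower boundary (n = 1.42 to n = 1.33) the reflected ray undergoes no phase shift.
The two reflections differ by half a wavelength.
So the condition for destructive reflection is 2 n t = m λ.
The smallest nonzero thickness corresponds to m = 1: t = m λ / (2 n) = 1.00 × 608 / (2 × 1.42) = 214 nm.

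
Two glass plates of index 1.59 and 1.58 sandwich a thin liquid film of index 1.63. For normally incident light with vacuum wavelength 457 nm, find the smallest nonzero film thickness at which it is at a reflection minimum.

At the upper boundary (n = 1.59 to n = 1.63) the reflected ray undergoes a half-wave phase shift.
At the lower boundary (n = 1.63 to n = 1.58) the reflected ray undergoes no phase shift.
Net: one phase inversion between the two reflected rays.
For minimum reflection here: 2 n t = m λ.
Minimum nonzero at m = 1: t = λ / (2 n) = 457 / (2 × 1.63) = 140 nm.

140 nm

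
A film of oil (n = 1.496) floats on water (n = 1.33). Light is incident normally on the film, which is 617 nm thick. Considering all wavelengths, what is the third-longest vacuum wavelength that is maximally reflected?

Top surface (1.0 → 1.496): reflection off a higher-index medium gives a half-wave phase shift.
Bottom surface (1.496 → 1.33): reflection off a lower-index medium gives no phase shift.
Exactly one π shift → a net half-wave offset.
For bright reflection here: 2 n t = (m + ½) λ.
λ = 2 n t / (m + ½). The third-longest wavelength is m = 2: λ = 2 × 1.496 × 617 / 2.50 = 738 nm.

738 nm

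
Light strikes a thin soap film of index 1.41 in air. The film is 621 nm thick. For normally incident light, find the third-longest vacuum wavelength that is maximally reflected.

700 nm

At the upper boundary (n = 1.0 to n = 1.41) the reflected ray undergoes a half-wave phase shift.
At the lower boundary (n = 1.41 to n = 1.0) the reflected ray undergoes no phase shift.
Net: one phase inversion between the two reflected rays.
For maximum reflection here: 2 n t = (m + ½) λ.
λ = 2 n t / (m + ½). The third-longest wavelength is m = 2: λ = 2 × 1.41 × 621 / 2.50 = 700 nm.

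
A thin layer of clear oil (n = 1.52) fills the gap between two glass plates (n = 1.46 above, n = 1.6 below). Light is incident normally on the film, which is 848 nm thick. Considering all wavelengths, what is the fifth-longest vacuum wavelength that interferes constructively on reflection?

Top surface (1.46 → 1.52): reflection off a higher-index medium gives a half-wave phase shift.
Bottom surface (1.52 → 1.6): reflection off a higher-index medium gives a half-wave phase shift.
Net: no relative phase inversion (both shifts match).
With no net inversion, constructive interference in reflection requires 2 n t = m λ.
λ = 2 n t / m. The fifth-longest wavelength is m = 5: λ = 2 × 1.52 × 848 / 5.00 = 516 nm.

516 nm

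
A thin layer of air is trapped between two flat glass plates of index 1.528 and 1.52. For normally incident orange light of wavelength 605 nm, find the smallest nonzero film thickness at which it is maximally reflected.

At the upper boundary (n = 1.528 to n = 1.0) the reflected ray undergoes no phase shift.
Ray reflecting at the bottom interface goes from n = 1.0 toward n = 1.52: a half-wave phase shift.
The two reflections differ by half a wavelength.
With one net inversion, constructive interference in reflection requires 2 n t = (m + ½) λ.
Minimum at m = 0: t = λ / (4 n) = 605 / (4 × 1.0) = 151 nm.

151 nm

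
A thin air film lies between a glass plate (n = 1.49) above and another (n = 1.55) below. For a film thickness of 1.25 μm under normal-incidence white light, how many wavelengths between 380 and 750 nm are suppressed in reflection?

Ray reflecting at the top interface goes from n = 1.49 toward n = 1.0: no phase shift.
Ray reflecting at the bottom interface goes from n = 1.0 toward n = 1.55: a half-wave phase shift.
Net: one phase inversion between the two reflected rays.
For minimum reflection here: 2 n t = m λ.
λ = 2 n t / m = 2500 / m nm.
m=3: 833 nm (IR); m=4: 625 nm (visible); m=5: 500 nm (visible); m=6: 417 nm (visible); m=7: 357 nm (UV).

3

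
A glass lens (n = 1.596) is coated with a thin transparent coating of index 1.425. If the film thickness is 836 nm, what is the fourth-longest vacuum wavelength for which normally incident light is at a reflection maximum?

596 nm

At the upper boundary (n = 1.0 to n = 1.425) the reflected ray undergoes a half-wave phase shift.
At the lower boundary (n = 1.425 to n = 1.596) the reflected ray undergoes a half-wave phase shift.
Net: no relative phase inversion (both shifts match).
For maximum reflection here: 2 n t = m λ.
λ = 2 n t / m. The fourth-longest wavelength is m = 4: λ = 2 × 1.425 × 836 / 4.00 = 596 nm.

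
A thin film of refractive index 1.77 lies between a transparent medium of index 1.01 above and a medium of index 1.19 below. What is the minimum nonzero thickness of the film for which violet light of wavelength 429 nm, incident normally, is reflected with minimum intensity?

121 nm

At the upper boundary (n = 1.01 to n = 1.77) the reflected ray undergoes a half-wave phase shift.
At the lower boundary (n = 1.77 to n = 1.19) the reflected ray undergoes no phase shift.
Exactly one π shift → a net half-wave offset.
For dark reflection here: 2 n t = m λ.
Minimum nonzero at m = 1: t = λ / (2 n) = 429 / (2 × 1.77) = 121 nm.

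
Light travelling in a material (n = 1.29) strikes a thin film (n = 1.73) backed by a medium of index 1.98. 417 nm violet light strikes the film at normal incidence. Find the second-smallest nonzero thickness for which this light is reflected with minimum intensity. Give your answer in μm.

Ray reflecting at the top interface goes from n = 1.29 toward n = 1.73: a half-wave phase shift.
Bottom surface (1.73 → 1.98): reflection off a higher-index medium gives a half-wave phase shift.
Zero or two π shifts → no net half-wave offset.
For minimum reflection here: 2 n t = (m + ½) λ.
The second-smallest nonzero thickness corresponds to m = 1: t = (m + ½) λ / (2 n) = 1.50 × 417 / (2 × 1.73) = 181 nm.

0.181 μm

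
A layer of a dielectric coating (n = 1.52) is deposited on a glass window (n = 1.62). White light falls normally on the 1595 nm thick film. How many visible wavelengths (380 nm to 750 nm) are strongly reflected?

6

Top surface (1.0 → 1.52): reflection off a higher-index medium gives a half-wave phase shift.
At the lower boundary (n = 1.52 to n = 1.62) the reflected ray undergoes a half-wave phase shift.
The two reflections carry the same phase change, so no net offset.
With no net inversion, constructive interference in reflection requires 2 n t = m λ.
λ = 2 n t / m = 4849 / m nm.
m=6: 808 nm (IR); m=7: 693 nm (visible); m=8: 606 nm (visible); m=9: 539 nm (visible); m=10: 485 nm (visible); m=11: 441 nm (visible); m=12: 404 nm (visible); m=13: 373 nm (UV).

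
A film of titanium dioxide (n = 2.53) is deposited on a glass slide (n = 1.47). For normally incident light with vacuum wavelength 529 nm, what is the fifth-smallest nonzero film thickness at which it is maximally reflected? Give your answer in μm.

0.470 μm

Ray reflecting at the top interface goes from n = 1.0 toward n = 2.53: a half-wave phase shift.
Ray reflecting at the bottom interface goes from n = 2.53 toward n = 1.47: no phase shift.
Net: one phase inversion between the two reflected rays.
With one net inversion, constructive interference in reflection requires 2 n t = (m + ½) λ.
The fifth-smallest nonzero thickness corresponds to m = 4: t = (m + ½) λ / (2 n) = 4.50 × 529 / (2 × 2.53) = 470 nm.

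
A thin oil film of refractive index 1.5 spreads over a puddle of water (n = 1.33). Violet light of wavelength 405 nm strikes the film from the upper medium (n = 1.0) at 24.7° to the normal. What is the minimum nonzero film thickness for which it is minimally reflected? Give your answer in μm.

0.141 μm

At the upper boundary (n = 1.0 to n = 1.5) the reflected ray undergoes a half-wave phase shift.
Ray reflecting at the bottom interface goes from n = 1.5 toward n = 1.33: no phase shift.
Net: one phase inversion between the two reflected rays.
For dark reflection here: 2 n t cos θ_r = m λ.
Snell's law: 1.0 sin 24.7° = 1.5 sin θ_r → sin θ_r = 0.279, cos θ_r = 0.960.
Minimum nonzero at m = 1: t = λ / (2 n cos θ_r) = 405 / (2 × 1.5 × 0.960) = 141 nm.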